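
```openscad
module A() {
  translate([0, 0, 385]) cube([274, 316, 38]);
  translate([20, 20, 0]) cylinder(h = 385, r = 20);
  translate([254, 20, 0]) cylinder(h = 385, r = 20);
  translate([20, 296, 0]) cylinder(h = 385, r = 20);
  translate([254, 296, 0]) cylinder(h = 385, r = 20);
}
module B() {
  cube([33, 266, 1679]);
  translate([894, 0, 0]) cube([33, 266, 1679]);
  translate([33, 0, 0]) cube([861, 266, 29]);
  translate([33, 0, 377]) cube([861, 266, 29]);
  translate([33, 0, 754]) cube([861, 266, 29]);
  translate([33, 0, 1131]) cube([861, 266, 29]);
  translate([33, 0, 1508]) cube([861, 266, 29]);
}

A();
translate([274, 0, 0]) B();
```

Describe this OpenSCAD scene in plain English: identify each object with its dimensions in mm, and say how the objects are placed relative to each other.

A is a four-legged stool. The seat is 274×316 mm, 38 mm thick, top at z = 423 mm. It stands on four round legs, each 40 mm in diameter, from z = 0 to the seat underside, each leg's axis is inset half a diameter from the nearest pair of seat edges (so the leg's bounding box is flush with the corner).

B is an open bookshelf. Two side panels, each 33 mm thick, 266 mm deep and 1679 mm tall, stand 927 mm apart (outside-to-outside). Between them sit 5 shelves, each 29 mm thick and 266 mm deep, spanning the full gap between the sides. The bottom shelf rests on the floor (its underside at z = 0) and the clear gap between one shelf's top and the next shelf's underside is 348 mm.

The bookshelf is against the stool's +x side, with their −y faces flush.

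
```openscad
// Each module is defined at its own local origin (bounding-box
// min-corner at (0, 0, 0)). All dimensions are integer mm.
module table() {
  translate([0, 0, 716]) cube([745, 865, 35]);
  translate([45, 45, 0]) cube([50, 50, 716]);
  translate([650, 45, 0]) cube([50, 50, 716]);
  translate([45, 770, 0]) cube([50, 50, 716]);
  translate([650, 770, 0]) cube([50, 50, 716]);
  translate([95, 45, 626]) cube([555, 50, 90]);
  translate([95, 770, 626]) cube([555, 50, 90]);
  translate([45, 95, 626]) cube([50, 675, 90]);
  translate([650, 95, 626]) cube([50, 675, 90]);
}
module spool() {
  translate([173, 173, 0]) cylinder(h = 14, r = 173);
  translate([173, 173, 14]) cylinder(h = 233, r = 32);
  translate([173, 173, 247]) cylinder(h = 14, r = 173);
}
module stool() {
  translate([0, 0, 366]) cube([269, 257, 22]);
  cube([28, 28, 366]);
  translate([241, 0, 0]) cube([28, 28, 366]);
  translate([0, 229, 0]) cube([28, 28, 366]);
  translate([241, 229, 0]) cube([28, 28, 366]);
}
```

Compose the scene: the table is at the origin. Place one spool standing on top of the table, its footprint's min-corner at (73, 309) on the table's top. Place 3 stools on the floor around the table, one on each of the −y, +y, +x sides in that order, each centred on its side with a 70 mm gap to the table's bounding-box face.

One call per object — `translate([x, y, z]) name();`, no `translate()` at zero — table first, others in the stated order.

table();
translate([73, 309, 751]) spool();
translate([238, -327, 0]) stool();
translate([238, 935, 0]) stool();
translate([815, 304, 0]) stool();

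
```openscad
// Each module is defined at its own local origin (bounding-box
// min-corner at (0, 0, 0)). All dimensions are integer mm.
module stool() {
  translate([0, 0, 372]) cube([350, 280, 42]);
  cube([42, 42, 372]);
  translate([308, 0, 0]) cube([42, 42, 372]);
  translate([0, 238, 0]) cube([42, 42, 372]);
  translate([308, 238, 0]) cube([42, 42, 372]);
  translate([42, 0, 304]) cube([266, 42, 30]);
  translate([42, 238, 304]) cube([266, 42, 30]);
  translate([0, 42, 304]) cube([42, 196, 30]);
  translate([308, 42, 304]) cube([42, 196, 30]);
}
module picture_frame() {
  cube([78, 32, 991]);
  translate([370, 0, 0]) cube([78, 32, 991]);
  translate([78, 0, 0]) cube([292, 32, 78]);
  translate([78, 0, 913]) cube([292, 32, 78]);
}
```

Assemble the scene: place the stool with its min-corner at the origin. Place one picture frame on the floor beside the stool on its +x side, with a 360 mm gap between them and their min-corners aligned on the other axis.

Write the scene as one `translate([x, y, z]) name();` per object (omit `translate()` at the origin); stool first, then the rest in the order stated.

stool();
translate([710, 0, 0]) picture_frame();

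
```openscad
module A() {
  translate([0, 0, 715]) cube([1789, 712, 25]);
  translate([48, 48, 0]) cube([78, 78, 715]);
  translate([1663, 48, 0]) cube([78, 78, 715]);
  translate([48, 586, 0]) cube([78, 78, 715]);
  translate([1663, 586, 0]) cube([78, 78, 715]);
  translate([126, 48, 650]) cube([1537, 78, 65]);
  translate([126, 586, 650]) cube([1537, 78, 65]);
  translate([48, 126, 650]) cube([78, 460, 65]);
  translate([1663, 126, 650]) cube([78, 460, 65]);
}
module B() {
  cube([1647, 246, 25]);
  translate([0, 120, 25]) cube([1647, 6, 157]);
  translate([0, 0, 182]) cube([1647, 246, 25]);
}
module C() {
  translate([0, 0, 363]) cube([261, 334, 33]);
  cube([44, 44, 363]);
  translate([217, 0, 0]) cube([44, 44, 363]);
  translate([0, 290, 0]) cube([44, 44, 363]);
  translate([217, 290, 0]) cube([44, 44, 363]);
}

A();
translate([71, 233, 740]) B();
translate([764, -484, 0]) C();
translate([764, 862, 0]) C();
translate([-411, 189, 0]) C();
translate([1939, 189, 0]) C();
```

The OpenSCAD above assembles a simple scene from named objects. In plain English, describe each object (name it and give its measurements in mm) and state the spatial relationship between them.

A is a table: top 1789 mm (x) × 712 mm (y), 25 mm thick, upper face at z = 740 mm, on four 78×78 mm square legs, each inset 48 mm from the nearest pair of top edges, running from z = 0 to the bottom of the top. Four apron rails, 78 mm thick and 65 mm tall, run between adjacent legs with their top edges flush with the underside of the top and their outer faces flush with the legs' outer faces.

B is an I-beam lying along x, 1647 mm long. Overall section height 207 mm. Two flanges 246 mm wide (y) and 25 mm thick, one on the floor and one at the top; a web 6 mm thick runs between them, centred on the flange width.

C is a simple wooden stool: a rectangular seat 261 mm (x) by 334 mm (y), 33 mm thick, top face at z = 396 mm, on four square legs, each 44×44 mm in cross-section. The legs rest on z = 0, each flush with a corner of the seat.

The I-beam is on top of the table, centred. Four stools sit around the table at the −y, +y, −x, +x sides.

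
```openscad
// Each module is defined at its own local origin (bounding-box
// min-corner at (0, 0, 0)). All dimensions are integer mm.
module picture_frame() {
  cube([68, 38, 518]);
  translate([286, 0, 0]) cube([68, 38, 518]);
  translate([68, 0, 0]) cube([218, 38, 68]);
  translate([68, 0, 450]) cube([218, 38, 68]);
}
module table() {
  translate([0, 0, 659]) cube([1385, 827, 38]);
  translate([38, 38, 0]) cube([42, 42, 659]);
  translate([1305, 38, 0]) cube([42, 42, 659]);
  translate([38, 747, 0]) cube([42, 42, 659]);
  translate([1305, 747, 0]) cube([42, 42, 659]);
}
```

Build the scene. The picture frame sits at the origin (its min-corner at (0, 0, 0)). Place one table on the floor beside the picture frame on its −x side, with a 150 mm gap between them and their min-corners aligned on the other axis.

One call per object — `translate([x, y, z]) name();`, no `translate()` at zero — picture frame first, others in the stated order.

picture_frame();
translate([-1535, 0, 0]) table();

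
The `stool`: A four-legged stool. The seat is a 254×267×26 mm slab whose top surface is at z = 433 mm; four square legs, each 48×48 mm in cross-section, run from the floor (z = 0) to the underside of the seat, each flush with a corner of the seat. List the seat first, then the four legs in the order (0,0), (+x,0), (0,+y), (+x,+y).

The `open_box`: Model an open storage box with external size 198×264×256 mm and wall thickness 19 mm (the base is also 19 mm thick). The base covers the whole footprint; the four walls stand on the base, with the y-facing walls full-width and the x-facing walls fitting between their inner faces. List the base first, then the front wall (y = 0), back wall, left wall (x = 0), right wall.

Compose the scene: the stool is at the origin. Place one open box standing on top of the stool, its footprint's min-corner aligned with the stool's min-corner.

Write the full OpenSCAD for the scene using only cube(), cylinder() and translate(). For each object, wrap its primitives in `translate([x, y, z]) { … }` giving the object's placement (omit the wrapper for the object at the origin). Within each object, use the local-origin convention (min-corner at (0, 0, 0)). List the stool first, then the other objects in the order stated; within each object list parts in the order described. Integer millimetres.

translate([0, 0, 407]) cube([254, 267, 26]);
cube([48, 48, 407]);
translate([206, 0, 0]) cube([48, 48, 407]);
translate([0, 219, 0]) cube([48, 48, 407]);
translate([206, 219, 0]) cube([48, 48, 407]);
translate([0, 0, 433]) {
  cube([198, 264, 19]);
  translate([0, 0, 19]) cube([198, 19, 237]);
  translate([0, 245, 19]) cube([198, 19, 237]);
  translate([0, 19, 19]) cube([19, 226, 237]);
  translate([179, 19, 19]) cube([19, 226, 237]);
}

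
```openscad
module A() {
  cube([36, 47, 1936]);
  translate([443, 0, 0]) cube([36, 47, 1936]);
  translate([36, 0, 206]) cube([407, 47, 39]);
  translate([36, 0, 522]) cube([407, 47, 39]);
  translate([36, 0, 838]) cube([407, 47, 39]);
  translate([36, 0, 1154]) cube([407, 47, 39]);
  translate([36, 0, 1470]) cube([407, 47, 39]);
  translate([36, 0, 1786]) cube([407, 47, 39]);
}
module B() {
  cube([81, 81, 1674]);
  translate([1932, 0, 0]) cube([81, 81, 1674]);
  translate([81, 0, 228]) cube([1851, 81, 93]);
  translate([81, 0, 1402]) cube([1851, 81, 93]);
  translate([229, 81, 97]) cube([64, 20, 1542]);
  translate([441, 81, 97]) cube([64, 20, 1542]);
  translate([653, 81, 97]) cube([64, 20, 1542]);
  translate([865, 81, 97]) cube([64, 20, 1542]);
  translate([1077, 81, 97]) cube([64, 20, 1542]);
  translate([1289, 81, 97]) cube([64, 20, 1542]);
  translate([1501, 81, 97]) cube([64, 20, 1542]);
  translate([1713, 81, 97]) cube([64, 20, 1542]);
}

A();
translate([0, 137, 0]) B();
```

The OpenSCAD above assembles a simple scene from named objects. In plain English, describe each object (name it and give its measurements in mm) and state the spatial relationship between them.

A is a wooden ladder with two side rails of 36×47 mm section and 1936 mm height, set 479 mm apart overall. Between them run 6 rectangular rungs (47 mm deep, 39 mm thick), front faces flush with the rails' −y face. The bottom of the first rung is 206 mm above the floor and each subsequent rung is 316 mm higher than the one below.

B is a fence section. Two 81×81 mm posts, 1674 mm tall, stand on the floor with a clear span of 1851 mm between their inner faces. Two horizontal rails of 81×93 mm section span the gap between the posts with their undersides at z = 228 mm and z = 1402 mm, flush with the posts' −y face. 8 pickets, each 64 mm wide, 20 mm thick and 1542 mm tall, are fixed to the +y face of the rails with their bottoms at z = 97 mm, evenly spaced across the span with equal gaps (rounded down to the nearest mm) at the −x end and between each pair — any rounding remainder accumulates at the +x end.

The fence section is on the floor beside the ladder on its +y side.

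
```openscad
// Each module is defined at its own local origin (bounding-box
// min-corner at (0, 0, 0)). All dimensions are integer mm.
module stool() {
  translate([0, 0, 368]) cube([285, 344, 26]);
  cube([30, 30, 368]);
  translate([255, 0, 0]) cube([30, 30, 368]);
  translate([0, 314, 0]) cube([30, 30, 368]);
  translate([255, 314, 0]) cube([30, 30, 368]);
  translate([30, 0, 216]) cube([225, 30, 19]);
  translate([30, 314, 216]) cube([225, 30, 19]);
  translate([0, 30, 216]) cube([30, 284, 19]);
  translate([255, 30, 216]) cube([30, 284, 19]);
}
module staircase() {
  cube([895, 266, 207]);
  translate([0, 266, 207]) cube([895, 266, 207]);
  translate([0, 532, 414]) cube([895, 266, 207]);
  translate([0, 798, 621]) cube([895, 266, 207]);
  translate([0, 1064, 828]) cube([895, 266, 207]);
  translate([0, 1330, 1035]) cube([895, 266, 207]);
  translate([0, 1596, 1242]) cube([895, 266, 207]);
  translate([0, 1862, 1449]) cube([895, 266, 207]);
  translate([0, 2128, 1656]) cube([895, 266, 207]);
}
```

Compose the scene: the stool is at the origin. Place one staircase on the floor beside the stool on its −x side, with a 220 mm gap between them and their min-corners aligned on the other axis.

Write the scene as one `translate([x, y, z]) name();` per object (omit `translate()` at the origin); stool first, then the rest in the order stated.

stool();
translate([-1115, 0, 0]) staircase();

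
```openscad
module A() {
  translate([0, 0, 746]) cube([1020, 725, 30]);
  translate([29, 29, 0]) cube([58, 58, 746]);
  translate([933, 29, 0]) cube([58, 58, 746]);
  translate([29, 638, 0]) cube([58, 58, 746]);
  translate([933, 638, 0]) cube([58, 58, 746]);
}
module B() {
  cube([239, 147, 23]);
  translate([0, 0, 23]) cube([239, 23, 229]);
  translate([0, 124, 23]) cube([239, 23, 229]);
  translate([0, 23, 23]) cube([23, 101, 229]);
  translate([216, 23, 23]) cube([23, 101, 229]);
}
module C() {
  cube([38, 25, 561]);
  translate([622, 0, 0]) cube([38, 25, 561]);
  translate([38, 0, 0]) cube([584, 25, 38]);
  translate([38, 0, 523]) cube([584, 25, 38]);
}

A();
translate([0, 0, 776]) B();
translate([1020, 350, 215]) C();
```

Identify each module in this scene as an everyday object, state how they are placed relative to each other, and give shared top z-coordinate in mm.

A is a table. B is an open box. C is a picture frame. The open box is on top of the table. The picture frame is beside the table with their tops flush at z = 776. The shared top z-coordinate is 776 mm.

Both tops at z = 776 mm.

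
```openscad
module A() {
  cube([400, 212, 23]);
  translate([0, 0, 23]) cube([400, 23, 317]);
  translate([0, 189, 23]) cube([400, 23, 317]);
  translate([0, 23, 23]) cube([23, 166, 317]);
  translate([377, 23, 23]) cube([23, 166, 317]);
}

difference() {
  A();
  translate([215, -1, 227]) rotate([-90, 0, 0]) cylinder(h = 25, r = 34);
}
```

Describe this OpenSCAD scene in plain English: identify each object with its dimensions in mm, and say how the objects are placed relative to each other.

A is an open-topped rectangular box: outside dimensions 400×212×340 mm, with a uniform wall and base thickness of 23 mm. The base is a full 400×212 slab on the floor; four walls sit on top of the base. The front and back walls (the −y and +y sides) span the full width; the two side walls fit between them.

The open box has a circular hole of radius 34 mm through its front wall, centred at (x = 215, z = 227).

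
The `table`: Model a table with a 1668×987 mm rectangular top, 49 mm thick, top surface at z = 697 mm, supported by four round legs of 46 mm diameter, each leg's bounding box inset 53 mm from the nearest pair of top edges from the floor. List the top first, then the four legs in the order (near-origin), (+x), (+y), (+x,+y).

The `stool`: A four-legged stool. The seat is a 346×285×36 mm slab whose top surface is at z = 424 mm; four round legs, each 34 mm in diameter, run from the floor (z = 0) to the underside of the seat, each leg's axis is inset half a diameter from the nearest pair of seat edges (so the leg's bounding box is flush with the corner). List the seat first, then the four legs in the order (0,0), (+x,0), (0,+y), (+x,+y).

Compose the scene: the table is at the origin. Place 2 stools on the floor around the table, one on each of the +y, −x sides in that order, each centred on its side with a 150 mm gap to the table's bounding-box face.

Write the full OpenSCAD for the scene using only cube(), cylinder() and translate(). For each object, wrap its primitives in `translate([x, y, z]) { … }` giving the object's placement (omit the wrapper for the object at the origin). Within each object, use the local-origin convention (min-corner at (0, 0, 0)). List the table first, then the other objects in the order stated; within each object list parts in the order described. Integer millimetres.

translate([0, 0, 648]) cube([1668, 987, 49]);
translate([76, 76, 0]) cylinder(h = 648, r = 23);
translate([1592, 76, 0]) cylinder(h = 648, r = 23);
translate([76, 911, 0]) cylinder(h = 648, r = 23);
translate([1592, 911, 0]) cylinder(h = 648, r = 23);
translate([661, 1137, 0]) {
  translate([0, 0, 388]) cube([346, 285, 36]);
  translate([17, 17, 0]) cylinder(h = 388, r = 17);
  translate([329, 17, 0]) cylinder(h = 388, r = 17);
  translate([17, 268, 0]) cylinder(h = 388, r = 17);
  translate([329, 268, 0]) cylinder(h = 388, r = 17);
}
translate([-496, 351, 0]) {
  translate([0, 0, 388]) cube([346, 285, 36]);
  translate([17, 17, 0]) cylinder(h = 388, r = 17);
  translate([329, 17, 0]) cylinder(h = 388, r = 17);
  translate([17, 268, 0]) cylinder(h = 388, r = 17);
  translate([329, 268, 0]) cylinder(h = 388, r = 17);
}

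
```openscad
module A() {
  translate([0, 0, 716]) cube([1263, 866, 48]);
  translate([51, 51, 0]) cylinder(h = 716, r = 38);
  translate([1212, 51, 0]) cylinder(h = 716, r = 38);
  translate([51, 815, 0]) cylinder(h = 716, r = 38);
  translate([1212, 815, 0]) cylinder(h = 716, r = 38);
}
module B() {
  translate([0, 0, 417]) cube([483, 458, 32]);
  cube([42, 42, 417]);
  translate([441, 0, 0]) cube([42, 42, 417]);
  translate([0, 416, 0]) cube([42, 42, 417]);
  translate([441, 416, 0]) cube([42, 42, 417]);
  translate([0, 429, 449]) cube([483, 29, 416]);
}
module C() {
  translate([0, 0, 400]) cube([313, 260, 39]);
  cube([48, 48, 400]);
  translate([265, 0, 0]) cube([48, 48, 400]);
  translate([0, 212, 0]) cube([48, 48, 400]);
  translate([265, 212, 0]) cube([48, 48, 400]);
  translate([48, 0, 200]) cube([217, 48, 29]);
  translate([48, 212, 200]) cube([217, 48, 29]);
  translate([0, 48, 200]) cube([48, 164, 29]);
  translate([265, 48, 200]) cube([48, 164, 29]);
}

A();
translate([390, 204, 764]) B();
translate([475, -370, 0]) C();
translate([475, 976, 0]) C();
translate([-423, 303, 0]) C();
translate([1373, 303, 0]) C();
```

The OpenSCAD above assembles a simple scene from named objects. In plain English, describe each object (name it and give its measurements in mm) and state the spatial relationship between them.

A is a rectangular dining table. The top is 1263×866×48 mm with its upper surface at z = 764 mm. It stands on four round legs of 76 mm diameter, each leg's bounding box inset 13 mm from the nearest pair of top edges, running from the floor to the underside of the top.

B is a chair. The seat is a 483×458×32 mm slab with its top at z = 449 mm, on four 42×42 mm corner legs (flush with the seat edges, standing on z = 0). A flat backrest 29 mm thick, 416 mm tall, spans the full seat width and rises from the seat top along its +y edge, rear face flush with the rear of the seat.

C is a four-legged stool. The seat is a 313×260×39 mm slab whose top surface is at z = 439 mm; four square legs, each 48×48 mm in cross-section, run from the floor (z = 0) to the underside of the seat, each flush with a corner of the seat. Four stretchers, 48 mm wide and 29 mm tall, connect adjacent legs with their undersides at z = 200 mm, each running between the inner faces of the legs it joins and aligned with the legs' outer faces on the other axis.

The chair is on top of the table, centred. Four stools sit around the table at the −y, +y, −x, +x sides.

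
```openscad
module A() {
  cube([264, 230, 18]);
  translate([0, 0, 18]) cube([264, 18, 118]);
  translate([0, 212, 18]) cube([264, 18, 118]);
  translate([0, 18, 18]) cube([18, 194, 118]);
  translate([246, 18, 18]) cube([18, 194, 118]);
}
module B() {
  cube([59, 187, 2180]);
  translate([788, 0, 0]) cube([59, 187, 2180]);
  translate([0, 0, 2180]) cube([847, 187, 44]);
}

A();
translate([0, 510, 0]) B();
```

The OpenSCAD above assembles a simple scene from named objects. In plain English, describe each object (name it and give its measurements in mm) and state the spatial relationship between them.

A is an open storage box with external size 264×230×136 mm and wall thickness 18 mm (the base is also 18 mm thick). The base covers the whole footprint; the four walls stand on the base, with the y-facing walls full-width and the x-facing walls fitting between their inner faces.

B is a door frame. The clear opening is 729 mm wide and 2180 mm high. Two 59 mm wide jambs, 187 mm deep, stand either side of the opening from the floor to the top of the opening. A 44 mm thick head sits across the top of both jambs, spanning the full outside width of the frame.

The door frame is on the floor beside the open box on its +y side.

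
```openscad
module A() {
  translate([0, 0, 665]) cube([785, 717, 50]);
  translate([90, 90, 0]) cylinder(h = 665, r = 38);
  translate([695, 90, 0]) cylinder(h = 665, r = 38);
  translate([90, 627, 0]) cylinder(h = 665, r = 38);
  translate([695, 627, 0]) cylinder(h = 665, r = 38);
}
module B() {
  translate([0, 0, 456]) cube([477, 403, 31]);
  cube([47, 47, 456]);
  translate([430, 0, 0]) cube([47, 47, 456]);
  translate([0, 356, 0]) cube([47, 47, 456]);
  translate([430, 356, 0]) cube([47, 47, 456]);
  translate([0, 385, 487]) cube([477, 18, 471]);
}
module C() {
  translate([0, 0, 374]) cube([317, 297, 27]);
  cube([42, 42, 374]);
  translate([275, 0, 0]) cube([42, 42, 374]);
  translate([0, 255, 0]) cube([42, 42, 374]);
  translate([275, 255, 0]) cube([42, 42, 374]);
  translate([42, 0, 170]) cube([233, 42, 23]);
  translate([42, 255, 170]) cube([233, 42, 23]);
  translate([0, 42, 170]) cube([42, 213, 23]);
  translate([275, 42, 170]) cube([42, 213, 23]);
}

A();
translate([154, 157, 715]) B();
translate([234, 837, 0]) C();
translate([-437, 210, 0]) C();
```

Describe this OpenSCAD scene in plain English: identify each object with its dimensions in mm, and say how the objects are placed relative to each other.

A is a rectangular dining table. The top is 785×717×50 mm with its upper surface at z = 715 mm. It stands on four round legs of 76 mm diameter, each leg's bounding box inset 52 mm from the nearest pair of top edges, running from the floor to the underside of the top.

B is a chair: 477×403 mm seat, 31 mm thick, top at z = 487 mm, on four 47 mm square corner legs flush with the seat edges. A 18 mm thick backrest slab spans the full seat width, extending 471 mm above the seat top, its back face flush with the seat's +y edge.

C is a simple wooden stool: a rectangular seat 317 mm (x) by 297 mm (y), 27 mm thick, top face at z = 401 mm, on four square legs, each 42×42 mm in cross-section. The legs rest on z = 0, each flush with a corner of the seat. Four stretchers, 42 mm wide and 23 mm tall, connect adjacent legs with their undersides at z = 170 mm, each running between the inner faces of the legs it joins and aligned with the legs' outer faces on the other axis.

The chair is on top of the table, centred. Two stools sit around the table at the +y, −x sides.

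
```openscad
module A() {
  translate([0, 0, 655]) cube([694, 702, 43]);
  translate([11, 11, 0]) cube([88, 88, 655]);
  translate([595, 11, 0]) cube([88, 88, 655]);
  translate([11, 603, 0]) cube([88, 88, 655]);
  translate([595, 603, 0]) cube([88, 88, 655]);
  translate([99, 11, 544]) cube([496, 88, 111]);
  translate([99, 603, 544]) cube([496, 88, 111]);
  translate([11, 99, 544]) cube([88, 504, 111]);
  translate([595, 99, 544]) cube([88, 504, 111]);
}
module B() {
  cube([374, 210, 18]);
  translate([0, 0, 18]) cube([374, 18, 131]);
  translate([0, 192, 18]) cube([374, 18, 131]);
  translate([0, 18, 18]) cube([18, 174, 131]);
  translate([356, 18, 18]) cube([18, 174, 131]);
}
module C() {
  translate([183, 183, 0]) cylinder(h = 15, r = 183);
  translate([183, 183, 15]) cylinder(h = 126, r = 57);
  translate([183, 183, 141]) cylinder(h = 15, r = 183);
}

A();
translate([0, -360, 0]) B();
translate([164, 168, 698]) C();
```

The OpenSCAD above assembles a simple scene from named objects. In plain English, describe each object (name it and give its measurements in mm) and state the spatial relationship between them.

A is a rectangular dining table. The top is 694×702×43 mm with its upper surface at z = 698 mm. It stands on four 88×88 mm square legs, each inset 11 mm from the nearest pair of top edges, running from the floor to the underside of the top. Four apron rails, 88 mm thick and 111 mm tall, run between adjacent legs with their top edges flush with the underside of the top and their outer faces flush with the legs' outer faces.

B is an open storage box with external size 374×210×149 mm and wall thickness 18 mm (the base is also 18 mm thick). The base covers the whole footprint; the four walls stand on the base, with the y-facing walls full-width and the x-facing walls fitting between their inner faces.

C is a spool: two coaxial disc flanges of radius 183 mm and thickness 15 mm, joined by a core cylinder of radius 57 mm and height 126 mm. The lower flange rests on z = 0 and the three cylinders share a vertical axis.

The open box is on the floor beside the table on its −y side. The spool is on top of the table, centred.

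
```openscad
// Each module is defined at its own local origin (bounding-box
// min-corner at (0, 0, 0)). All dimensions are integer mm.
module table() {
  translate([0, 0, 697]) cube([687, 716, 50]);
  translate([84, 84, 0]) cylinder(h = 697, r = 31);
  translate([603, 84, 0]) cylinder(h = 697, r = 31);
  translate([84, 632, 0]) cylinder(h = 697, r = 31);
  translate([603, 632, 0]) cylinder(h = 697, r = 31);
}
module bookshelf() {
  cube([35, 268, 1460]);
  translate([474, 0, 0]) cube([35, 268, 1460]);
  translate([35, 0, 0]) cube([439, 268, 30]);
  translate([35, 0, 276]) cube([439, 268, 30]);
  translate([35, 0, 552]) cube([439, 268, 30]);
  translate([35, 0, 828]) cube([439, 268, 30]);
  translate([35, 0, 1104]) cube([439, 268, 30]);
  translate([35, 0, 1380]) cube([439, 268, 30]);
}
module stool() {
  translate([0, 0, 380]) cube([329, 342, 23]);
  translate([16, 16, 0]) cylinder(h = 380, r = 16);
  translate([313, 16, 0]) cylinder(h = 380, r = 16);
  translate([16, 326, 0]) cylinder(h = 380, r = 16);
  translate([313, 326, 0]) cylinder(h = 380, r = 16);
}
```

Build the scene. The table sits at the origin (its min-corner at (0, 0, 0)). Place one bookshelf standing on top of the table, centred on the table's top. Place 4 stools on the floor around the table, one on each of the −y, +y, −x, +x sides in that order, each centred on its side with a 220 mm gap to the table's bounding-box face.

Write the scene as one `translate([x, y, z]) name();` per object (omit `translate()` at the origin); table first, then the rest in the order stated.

table();
translate([89, 224, 747]) bookshelf();
translate([179, -562, 0]) stool();
translate([179, 936, 0]) stool();
translate([-549, 187, 0]) stool();
translate([907, 187, 0]) stool();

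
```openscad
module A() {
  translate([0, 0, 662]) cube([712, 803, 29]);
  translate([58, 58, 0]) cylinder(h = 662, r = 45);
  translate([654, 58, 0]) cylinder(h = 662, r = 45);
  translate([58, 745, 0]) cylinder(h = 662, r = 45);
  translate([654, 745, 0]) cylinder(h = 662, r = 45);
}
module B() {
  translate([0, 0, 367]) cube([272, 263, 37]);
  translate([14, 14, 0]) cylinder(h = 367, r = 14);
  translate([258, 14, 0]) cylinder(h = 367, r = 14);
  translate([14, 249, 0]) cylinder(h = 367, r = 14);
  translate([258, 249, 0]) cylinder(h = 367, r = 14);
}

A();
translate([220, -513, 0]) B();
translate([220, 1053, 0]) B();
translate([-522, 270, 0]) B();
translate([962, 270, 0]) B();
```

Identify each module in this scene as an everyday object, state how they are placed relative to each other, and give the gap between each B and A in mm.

Each stool's nearest face is 250 mm from the table's bounding box.

A is a table. B is a stool. Four stools sit around the table at the −y, +y, −x, +x sides. The gap between each stool and the table is 250 mm.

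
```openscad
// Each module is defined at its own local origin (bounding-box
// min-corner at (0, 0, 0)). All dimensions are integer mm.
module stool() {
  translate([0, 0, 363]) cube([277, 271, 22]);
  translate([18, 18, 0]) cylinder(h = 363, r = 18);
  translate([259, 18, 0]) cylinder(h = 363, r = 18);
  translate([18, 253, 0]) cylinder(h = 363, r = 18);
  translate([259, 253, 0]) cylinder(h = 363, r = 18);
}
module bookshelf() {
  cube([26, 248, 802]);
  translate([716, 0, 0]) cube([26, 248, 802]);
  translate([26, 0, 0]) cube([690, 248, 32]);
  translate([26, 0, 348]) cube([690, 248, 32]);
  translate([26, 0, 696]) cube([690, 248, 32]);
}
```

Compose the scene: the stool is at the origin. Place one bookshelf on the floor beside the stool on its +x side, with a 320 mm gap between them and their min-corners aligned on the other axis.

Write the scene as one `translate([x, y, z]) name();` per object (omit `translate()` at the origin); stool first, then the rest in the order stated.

stool();
translate([597, 0, 0]) bookshelf();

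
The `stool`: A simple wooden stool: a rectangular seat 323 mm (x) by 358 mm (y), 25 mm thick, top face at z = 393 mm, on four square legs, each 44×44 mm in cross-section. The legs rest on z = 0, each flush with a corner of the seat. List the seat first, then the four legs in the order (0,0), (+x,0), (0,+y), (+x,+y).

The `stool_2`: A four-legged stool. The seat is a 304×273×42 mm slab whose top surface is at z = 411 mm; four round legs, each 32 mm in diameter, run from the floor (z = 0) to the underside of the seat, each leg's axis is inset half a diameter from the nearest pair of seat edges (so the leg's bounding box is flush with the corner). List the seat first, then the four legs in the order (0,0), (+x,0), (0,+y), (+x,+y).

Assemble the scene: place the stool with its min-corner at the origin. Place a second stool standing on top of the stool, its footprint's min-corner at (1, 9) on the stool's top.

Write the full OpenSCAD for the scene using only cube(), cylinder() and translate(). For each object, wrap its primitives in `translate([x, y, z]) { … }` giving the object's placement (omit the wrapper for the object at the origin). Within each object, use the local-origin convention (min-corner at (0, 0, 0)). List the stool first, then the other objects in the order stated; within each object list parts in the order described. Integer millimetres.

translate([0, 0, 368]) cube([323, 358, 25]);
cube([44, 44, 368]);
translate([279, 0, 0]) cube([44, 44, 368]);
translate([0, 314, 0]) cube([44, 44, 368]);
translate([279, 314, 0]) cube([44, 44, 368]);
translate([1, 9, 393]) {
  translate([0, 0, 369]) cube([304, 273, 42]);
  translate([16, 16, 0]) cylinder(h = 369, r = 16);
  translate([288, 16, 0]) cylinder(h = 369, r = 16);
  translate([16, 257, 0]) cylinder(h = 369, r = 16);
  translate([288, 257, 0]) cylinder(h = 369, r = 16);
}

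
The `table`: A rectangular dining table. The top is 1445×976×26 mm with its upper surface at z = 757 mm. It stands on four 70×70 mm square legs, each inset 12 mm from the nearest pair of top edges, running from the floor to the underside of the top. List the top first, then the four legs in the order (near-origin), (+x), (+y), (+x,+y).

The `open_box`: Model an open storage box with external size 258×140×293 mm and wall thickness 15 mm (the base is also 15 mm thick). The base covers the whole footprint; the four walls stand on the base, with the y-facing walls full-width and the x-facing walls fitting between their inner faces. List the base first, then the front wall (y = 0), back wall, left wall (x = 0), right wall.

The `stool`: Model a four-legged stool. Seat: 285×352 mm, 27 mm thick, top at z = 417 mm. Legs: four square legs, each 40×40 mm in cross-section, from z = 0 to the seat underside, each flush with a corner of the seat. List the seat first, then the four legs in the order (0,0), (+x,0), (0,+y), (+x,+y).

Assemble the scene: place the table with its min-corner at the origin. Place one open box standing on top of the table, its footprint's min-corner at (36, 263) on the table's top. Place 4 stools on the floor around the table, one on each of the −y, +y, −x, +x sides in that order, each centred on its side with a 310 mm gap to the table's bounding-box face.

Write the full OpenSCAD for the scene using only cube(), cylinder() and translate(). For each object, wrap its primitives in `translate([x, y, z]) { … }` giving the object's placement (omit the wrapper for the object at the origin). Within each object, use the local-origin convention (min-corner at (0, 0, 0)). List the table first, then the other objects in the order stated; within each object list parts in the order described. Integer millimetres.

translate([0, 0, 731]) cube([1445, 976, 26]);
translate([12, 12, 0]) cube([70, 70, 731]);
translate([1363, 12, 0]) cube([70, 70, 731]);
translate([12, 894, 0]) cube([70, 70, 731]);
translate([1363, 894, 0]) cube([70, 70, 731]);
translate([36, 263, 757]) {
  cube([258, 140, 15]);
  translate([0, 0, 15]) cube([258, 15, 278]);
  translate([0, 125, 15]) cube([258, 15, 278]);
  translate([0, 15, 15]) cube([15, 110, 278]);
  translate([243, 15, 15]) cube([15, 110, 278]);
}
translate([580, -662, 0]) {
  translate([0, 0, 390]) cube([285, 352, 27]);
  cube([40, 40, 390]);
  translate([245, 0, 0]) cube([40, 40, 390]);
  translate([0, 312, 0]) cube([40, 40, 390]);
  translate([245, 312, 0]) cube([40, 40, 390]);
}
translate([580, 1286, 0]) {
  translate([0, 0, 390]) cube([285, 352, 27]);
  cube([40, 40, 390]);
  translate([245, 0, 0]) cube([40, 40, 390]);
  translate([0, 312, 0]) cube([40, 40, 390]);
  translate([245, 312, 0]) cube([40, 40, 390]);
}
translate([-595, 312, 0]) {
  translate([0, 0, 390]) cube([285, 352, 27]);
  cube([40, 40, 390]);
  translate([245, 0, 0]) cube([40, 40, 390]);
  translate([0, 312, 0]) cube([40, 40, 390]);
  translate([245, 312, 0]) cube([40, 40, 390]);
}
translate([1755, 312, 0]) {
  translate([0, 0, 390]) cube([285, 352, 27]);
  cube([40, 40, 390]);
  translate([245, 0, 0]) cube([40, 40, 390]);
  translate([0, 312, 0]) cube([40, 40, 390]);
  translate([245, 312, 0]) cube([40, 40, 390]);
}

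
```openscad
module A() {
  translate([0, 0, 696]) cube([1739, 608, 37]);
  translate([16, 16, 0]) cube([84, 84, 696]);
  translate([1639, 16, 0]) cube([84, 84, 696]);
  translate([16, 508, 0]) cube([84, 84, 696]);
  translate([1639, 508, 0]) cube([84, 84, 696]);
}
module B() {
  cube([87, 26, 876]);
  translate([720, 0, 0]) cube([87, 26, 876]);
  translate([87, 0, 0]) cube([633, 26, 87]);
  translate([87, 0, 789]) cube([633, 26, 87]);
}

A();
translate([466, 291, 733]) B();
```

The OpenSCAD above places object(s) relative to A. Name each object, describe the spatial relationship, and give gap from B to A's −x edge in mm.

A is a table. B is a picture frame. The picture frame is on top of the table, centred. The gap from the picture frame to the table's −x edge is 466 mm.

The picture frame's min-x is at 466; the table's min-x is 0; gap = 466 mm.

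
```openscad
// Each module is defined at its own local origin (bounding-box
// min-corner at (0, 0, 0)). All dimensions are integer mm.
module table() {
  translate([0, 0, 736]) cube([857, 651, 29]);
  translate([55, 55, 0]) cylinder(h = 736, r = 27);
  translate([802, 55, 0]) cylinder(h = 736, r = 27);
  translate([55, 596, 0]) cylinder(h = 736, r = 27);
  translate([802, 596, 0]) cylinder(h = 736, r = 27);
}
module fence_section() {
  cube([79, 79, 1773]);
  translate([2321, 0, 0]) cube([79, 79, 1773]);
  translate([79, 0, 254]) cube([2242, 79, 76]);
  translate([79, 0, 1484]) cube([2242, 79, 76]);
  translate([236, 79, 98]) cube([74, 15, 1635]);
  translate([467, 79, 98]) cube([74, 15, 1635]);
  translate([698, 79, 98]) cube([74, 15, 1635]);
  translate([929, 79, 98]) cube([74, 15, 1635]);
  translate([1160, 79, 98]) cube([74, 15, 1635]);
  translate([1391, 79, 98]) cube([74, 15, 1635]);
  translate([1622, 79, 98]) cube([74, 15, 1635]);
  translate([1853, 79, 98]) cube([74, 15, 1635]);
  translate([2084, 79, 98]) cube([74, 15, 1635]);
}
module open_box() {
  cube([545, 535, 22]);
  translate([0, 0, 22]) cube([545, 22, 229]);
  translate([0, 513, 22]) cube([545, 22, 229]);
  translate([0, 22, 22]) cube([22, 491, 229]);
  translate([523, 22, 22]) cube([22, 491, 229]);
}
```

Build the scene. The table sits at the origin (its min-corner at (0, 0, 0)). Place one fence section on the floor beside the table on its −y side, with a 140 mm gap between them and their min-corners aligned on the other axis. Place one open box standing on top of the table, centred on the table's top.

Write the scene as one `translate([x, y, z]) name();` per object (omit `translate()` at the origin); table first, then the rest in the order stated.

table();
translate([0, -234, 0]) fence_section();
translate([156, 58, 765]) open_box();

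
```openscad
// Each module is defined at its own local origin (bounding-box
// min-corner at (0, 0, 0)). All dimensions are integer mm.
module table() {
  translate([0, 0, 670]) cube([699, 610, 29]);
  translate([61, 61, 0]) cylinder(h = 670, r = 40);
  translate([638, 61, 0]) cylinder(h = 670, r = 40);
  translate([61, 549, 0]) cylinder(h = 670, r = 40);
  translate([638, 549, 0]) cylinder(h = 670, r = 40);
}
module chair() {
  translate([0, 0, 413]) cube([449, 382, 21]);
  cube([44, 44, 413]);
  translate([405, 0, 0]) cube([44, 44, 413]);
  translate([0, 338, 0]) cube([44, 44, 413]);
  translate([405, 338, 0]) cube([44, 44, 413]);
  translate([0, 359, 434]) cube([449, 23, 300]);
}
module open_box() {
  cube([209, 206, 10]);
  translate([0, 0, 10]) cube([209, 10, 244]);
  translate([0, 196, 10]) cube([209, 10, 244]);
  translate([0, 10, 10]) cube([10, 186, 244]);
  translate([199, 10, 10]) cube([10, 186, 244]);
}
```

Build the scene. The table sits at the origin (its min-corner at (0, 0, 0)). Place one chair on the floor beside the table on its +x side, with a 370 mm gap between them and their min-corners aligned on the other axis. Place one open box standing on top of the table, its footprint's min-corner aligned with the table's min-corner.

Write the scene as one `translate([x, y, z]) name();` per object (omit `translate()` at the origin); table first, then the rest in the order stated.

table();
translate([1069, 0, 0]) chair();
translate([0, 0, 699]) open_box();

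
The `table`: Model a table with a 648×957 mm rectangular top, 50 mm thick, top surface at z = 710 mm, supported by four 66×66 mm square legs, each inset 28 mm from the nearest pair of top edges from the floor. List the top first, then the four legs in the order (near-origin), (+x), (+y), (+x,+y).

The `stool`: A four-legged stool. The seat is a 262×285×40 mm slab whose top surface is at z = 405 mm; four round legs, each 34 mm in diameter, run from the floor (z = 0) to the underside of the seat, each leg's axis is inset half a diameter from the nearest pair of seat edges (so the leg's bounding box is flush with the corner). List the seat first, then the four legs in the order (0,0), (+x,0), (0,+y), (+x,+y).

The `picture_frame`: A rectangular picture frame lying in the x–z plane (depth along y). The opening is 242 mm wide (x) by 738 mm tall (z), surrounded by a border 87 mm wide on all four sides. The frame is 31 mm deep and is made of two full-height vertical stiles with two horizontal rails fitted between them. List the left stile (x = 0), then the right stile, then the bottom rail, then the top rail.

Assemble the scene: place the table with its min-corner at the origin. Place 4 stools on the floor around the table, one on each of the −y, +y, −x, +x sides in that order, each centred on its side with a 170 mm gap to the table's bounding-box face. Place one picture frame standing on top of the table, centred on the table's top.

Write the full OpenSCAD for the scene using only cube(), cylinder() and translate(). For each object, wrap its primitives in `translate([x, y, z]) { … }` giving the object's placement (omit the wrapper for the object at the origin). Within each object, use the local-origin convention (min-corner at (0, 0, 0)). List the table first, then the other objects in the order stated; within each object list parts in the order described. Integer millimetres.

translate([0, 0, 660]) cube([648, 957, 50]);
translate([28, 28, 0]) cube([66, 66, 660]);
translate([554, 28, 0]) cube([66, 66, 660]);
translate([28, 863, 0]) cube([66, 66, 660]);
translate([554, 863, 0]) cube([66, 66, 660]);
translate([193, -455, 0]) {
  translate([0, 0, 365]) cube([262, 285, 40]);
  translate([17, 17, 0]) cylinder(h = 365, r = 17);
  translate([245, 17, 0]) cylinder(h = 365, r = 17);
  translate([17, 268, 0]) cylinder(h = 365, r = 17);
  translate([245, 268, 0]) cylinder(h = 365, r = 17);
}
translate([193, 1127, 0]) {
  translate([0, 0, 365]) cube([262, 285, 40]);
  translate([17, 17, 0]) cylinder(h = 365, r = 17);
  translate([245, 17, 0]) cylinder(h = 365, r = 17);
  translate([17, 268, 0]) cylinder(h = 365, r = 17);
  translate([245, 268, 0]) cylinder(h = 365, r = 17);
}
translate([-432, 336, 0]) {
  translate([0, 0, 365]) cube([262, 285, 40]);
  translate([17, 17, 0]) cylinder(h = 365, r = 17);
  translate([245, 17, 0]) cylinder(h = 365, r = 17);
  translate([17, 268, 0]) cylinder(h = 365, r = 17);
  translate([245, 268, 0]) cylinder(h = 365, r = 17);
}
translate([818, 336, 0]) {
  translate([0, 0, 365]) cube([262, 285, 40]);
  translate([17, 17, 0]) cylinder(h = 365, r = 17);
  translate([245, 17, 0]) cylinder(h = 365, r = 17);
  translate([17, 268, 0]) cylinder(h = 365, r = 17);
  translate([245, 268, 0]) cylinder(h = 365, r = 17);
}
translate([116, 463, 710]) {
  cube([87, 31, 912]);
  translate([329, 0, 0]) cube([87, 31, 912]);
  translate([87, 0, 0]) cube([242, 31, 87]);
  translate([87, 0, 825]) cube([242, 31, 87]);
}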